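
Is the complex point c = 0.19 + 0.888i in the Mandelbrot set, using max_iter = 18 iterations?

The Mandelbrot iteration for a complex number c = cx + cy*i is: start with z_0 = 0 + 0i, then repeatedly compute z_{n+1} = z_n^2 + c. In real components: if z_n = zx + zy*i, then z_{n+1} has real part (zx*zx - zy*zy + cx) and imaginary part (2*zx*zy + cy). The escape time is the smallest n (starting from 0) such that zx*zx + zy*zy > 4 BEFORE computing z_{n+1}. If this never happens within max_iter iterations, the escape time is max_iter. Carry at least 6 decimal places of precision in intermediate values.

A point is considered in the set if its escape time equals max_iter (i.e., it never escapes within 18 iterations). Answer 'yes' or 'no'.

z_0 = 0 + 0i, c = 0.1900 + 0.8880i
Iter 1: z = 0.1900 + 0.8880i, |z|^2 = 0.8246
Iter 2: z = -0.5624 + 1.2254i, |z|^2 = 1.8180
Iter 3: z = -0.9954 + -0.4905i, |z|^2 = 1.2313
Iter 4: z = 0.9402 + 1.8644i, |z|^2 = 4.3600
Escaped at iteration 4

Answer: no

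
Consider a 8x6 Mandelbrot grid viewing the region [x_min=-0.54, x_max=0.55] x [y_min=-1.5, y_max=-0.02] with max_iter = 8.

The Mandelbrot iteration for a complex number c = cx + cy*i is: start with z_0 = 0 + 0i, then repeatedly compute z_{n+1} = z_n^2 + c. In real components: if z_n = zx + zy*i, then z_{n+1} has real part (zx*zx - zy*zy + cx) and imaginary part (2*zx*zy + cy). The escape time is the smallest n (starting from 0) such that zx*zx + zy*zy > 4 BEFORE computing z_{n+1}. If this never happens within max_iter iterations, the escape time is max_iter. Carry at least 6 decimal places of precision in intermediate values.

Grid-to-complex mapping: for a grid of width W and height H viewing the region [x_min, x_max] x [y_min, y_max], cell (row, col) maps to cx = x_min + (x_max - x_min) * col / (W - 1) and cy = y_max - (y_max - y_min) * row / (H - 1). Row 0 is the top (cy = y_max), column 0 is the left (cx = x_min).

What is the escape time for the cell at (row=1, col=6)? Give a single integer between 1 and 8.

Answer: 8

Derivation:
z_0 = 0 + 0i, c = 0.3943 + -0.3160i
Iter 1: z = 0.3943 + -0.3160i, |z|^2 = 0.2553
Iter 2: z = 0.4499 + -0.5652i, |z|^2 = 0.5218
Iter 3: z = 0.2772 + -0.8245i, |z|^2 = 0.7567
Iter 4: z = -0.2087 + -0.7732i, |z|^2 = 0.6414
Iter 5: z = -0.1600 + 0.0068i, |z|^2 = 0.0256
Iter 6: z = 0.4198 + -0.3182i, |z|^2 = 0.2775
Iter 7: z = 0.4693 + -0.5832i, |z|^2 = 0.5603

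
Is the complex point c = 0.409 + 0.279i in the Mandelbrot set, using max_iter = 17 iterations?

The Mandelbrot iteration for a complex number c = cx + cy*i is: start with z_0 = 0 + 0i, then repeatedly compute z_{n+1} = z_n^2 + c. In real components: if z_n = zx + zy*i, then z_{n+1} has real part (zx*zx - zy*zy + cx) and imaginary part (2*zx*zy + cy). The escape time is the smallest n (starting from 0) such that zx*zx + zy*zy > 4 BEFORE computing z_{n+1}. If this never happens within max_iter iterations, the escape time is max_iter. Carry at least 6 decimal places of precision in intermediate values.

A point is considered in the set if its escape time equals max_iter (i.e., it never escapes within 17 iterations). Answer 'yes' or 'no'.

Answer: no

Derivation:
z_0 = 0 + 0i, c = 0.4090 + 0.2790i
Iter 1: z = 0.4090 + 0.2790i, |z|^2 = 0.2451
Iter 2: z = 0.4984 + 0.5072i, |z|^2 = 0.5057
Iter 3: z = 0.4002 + 0.7846i, |z|^2 = 0.7758
Iter 4: z = -0.0465 + 0.9070i, |z|^2 = 0.8248
Iter 5: z = -0.4114 + 0.1946i, |z|^2 = 0.2072
Iter 6: z = 0.5404 + 0.1189i, |z|^2 = 0.3062
Iter 7: z = 0.6869 + 0.4075i, |z|^2 = 0.6379
Iter 8: z = 0.7148 + 0.8388i, |z|^2 = 1.2145
Iter 9: z = 0.2164 + 1.4782i, |z|^2 = 2.2318
Iter 10: z = -1.7292 + 0.9187i, |z|^2 = 3.8342
Iter 11: z = 2.5550 + -2.8984i, |z|^2 = 14.9284
Escaped at iteration 11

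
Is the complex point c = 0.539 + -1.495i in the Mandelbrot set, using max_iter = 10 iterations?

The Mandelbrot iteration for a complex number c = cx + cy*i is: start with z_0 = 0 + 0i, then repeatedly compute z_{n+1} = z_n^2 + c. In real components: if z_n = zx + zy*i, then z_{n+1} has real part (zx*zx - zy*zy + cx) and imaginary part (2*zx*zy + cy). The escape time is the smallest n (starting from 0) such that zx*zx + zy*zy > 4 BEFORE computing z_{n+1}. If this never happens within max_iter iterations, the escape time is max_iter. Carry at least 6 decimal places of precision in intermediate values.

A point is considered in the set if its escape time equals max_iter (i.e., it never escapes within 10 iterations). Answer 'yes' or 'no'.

Answer: no

Derivation:
z_0 = 0 + 0i, c = 0.5390 + -1.4950i
Iter 1: z = 0.5390 + -1.4950i, |z|^2 = 2.5255
Iter 2: z = -1.4055 + -3.1066i, |z|^2 = 11.6265
Escaped at iteration 2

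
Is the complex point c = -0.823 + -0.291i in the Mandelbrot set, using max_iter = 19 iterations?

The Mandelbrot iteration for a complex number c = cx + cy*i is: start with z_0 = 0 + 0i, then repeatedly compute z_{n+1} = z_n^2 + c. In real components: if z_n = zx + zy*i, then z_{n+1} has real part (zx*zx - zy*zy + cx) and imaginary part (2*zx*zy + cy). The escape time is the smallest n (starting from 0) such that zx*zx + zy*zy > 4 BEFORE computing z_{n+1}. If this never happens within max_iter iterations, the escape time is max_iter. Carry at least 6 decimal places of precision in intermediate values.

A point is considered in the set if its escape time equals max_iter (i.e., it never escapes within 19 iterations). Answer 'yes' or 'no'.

Answer: no

Derivation:
z_0 = 0 + 0i, c = -0.8230 + -0.2910i
Iter 1: z = -0.8230 + -0.2910i, |z|^2 = 0.7620
Iter 2: z = -0.2304 + 0.1880i, |z|^2 = 0.0884
Iter 3: z = -0.8053 + -0.3776i, |z|^2 = 0.7911
Iter 4: z = -0.3171 + 0.3172i, |z|^2 = 0.2011
Iter 5: z = -0.8230 + -0.4921i, |z|^2 = 0.9196
Iter 6: z = -0.3878 + 0.5191i, |z|^2 = 0.4199
Iter 7: z = -0.9420 + -0.6937i, |z|^2 = 1.3686
Iter 8: z = -0.4167 + 1.0159i, |z|^2 = 1.2057
Iter 9: z = -1.6814 + -1.1377i, |z|^2 = 4.1216
Escaped at iteration 9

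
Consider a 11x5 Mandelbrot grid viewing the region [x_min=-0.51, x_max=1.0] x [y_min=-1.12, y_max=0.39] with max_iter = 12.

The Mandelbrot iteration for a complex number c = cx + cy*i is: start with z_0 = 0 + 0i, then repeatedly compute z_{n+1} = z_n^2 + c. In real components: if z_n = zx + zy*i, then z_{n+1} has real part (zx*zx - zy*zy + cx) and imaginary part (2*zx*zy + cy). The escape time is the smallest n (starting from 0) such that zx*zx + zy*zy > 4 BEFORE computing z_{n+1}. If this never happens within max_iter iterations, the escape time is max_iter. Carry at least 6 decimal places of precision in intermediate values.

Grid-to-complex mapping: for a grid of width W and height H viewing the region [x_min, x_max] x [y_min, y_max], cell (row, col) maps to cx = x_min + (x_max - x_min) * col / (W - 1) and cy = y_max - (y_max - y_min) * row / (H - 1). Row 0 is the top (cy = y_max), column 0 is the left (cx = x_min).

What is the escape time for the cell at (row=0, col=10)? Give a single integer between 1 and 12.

z_0 = 0 + 0i, c = 1.0000 + 0.3900i
Iter 1: z = 1.0000 + 0.3900i, |z|^2 = 1.1521
Iter 2: z = 1.8479 + 1.1700i, |z|^2 = 4.7836
Escaped at iteration 2

Answer: 2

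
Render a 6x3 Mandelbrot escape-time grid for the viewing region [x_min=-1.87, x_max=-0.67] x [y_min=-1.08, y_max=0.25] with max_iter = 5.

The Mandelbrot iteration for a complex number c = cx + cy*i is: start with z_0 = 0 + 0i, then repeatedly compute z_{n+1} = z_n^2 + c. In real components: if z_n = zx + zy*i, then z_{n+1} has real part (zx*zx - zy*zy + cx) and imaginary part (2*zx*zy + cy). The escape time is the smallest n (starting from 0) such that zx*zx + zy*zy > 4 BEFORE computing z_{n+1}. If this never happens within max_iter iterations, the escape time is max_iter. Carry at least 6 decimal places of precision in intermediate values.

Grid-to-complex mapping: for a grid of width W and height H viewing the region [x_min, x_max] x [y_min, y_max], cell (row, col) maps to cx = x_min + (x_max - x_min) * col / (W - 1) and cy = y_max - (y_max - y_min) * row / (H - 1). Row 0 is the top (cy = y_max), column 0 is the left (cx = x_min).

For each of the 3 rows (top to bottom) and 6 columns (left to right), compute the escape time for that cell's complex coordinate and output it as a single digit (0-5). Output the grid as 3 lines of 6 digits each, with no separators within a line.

Answer: 445555
334555
122333

Derivation:
(row=0, col=0): c = -1.8700 + 0.2500i → escape time 4
(row=0, col=1): c = -1.6300 + 0.2500i → escape time 4
(row=0, col=2): c = -1.3900 + 0.2500i → escape time 5
(row=0, col=3): c = -1.1500 + 0.2500i → escape time 5
(row=0, col=4): c = -0.9100 + 0.2500i → escape time 5
(row=0, col=5): c = -0.6700 + 0.2500i → escape time 5
(row=1, col=0): c = -1.8700 + -0.4150i → escape time 3
(row=1, col=1): c = -1.6300 + -0.4150i → escape time 3
(row=1, col=2): c = -1.3900 + -0.4150i → escape time 4
(row=1, col=3): c = -1.1500 + -0.4150i → escape time 5
(row=1, col=4): c = -0.9100 + -0.4150i → escape time 5
(row=1, col=5): c = -0.6700 + -0.4150i → escape time 5
(row=2, col=0): c = -1.8700 + -1.0800i → escape time 1
(row=2, col=1): c = -1.6300 + -1.0800i → escape time 2
(row=2, col=2): c = -1.3900 + -1.0800i → escape time 2
(row=2, col=3): c = -1.1500 + -1.0800i → escape time 3
(row=2, col=4): c = -0.9100 + -1.0800i → escape time 3
(row=2, col=5): c = -0.6700 + -1.0800i → escape time 3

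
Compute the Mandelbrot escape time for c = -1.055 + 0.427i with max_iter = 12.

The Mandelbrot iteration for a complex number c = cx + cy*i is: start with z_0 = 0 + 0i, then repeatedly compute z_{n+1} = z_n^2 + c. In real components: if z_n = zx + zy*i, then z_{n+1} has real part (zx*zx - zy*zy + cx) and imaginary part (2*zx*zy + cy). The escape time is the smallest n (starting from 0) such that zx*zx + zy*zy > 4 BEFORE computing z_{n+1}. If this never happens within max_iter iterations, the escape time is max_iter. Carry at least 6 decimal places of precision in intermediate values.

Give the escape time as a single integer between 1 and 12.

Answer: 6

Derivation:
z_0 = 0 + 0i, c = -1.0550 + 0.4270i
Iter 1: z = -1.0550 + 0.4270i, |z|^2 = 1.2954
Iter 2: z = -0.1243 + -0.4740i, |z|^2 = 0.2401
Iter 3: z = -1.2642 + 0.5448i, |z|^2 = 1.8950
Iter 4: z = 0.2463 + -0.9506i, |z|^2 = 0.9642
Iter 5: z = -1.8979 + -0.0413i, |z|^2 = 3.6036
Iter 6: z = 2.5452 + 0.5839i, |z|^2 = 6.8188
Escaped at iteration 6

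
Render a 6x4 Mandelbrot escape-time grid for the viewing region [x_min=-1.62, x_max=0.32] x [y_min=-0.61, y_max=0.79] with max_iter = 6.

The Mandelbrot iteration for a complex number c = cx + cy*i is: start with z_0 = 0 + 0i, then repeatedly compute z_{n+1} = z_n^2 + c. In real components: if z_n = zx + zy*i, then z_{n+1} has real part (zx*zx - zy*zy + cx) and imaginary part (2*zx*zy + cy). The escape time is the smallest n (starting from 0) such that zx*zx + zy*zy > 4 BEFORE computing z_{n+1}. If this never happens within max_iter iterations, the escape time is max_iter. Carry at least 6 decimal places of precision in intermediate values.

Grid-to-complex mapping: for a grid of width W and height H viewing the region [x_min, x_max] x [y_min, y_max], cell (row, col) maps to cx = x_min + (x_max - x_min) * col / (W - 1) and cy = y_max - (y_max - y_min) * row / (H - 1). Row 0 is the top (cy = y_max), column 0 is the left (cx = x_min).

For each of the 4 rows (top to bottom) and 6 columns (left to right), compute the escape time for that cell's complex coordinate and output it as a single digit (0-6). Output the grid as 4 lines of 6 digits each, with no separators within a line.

Answer: 334665
466666
566666
335666

Derivation:
(row=0, col=0): c = -1.6200 + 0.7900i → escape time 3
(row=0, col=1): c = -1.2320 + 0.7900i → escape time 3
(row=0, col=2): c = -0.8440 + 0.7900i → escape time 4
(row=0, col=3): c = -0.4560 + 0.7900i → escape time 6
(row=0, col=4): c = -0.0680 + 0.7900i → escape time 6
(row=0, col=5): c = 0.3200 + 0.7900i → escape time 5
(row=1, col=0): c = -1.6200 + 0.3233i → escape time 4
(row=1, col=1): c = -1.2320 + 0.3233i → escape time 6
(row=1, col=2): c = -0.8440 + 0.3233i → escape time 6
(row=1, col=3): c = -0.4560 + 0.3233i → escape time 6
(row=1, col=4): c = -0.0680 + 0.3233i → escape time 6
(row=1, col=5): c = 0.3200 + 0.3233i → escape time 6
(row=2, col=0): c = -1.6200 + -0.1433i → escape time 5
(row=2, col=1): c = -1.2320 + -0.1433i → escape time 6
(row=2, col=2): c = -0.8440 + -0.1433i → escape time 6
(row=2, col=3): c = -0.4560 + -0.1433i → escape time 6
(row=2, col=4): c = -0.0680 + -0.1433i → escape time 6
(row=2, col=5): c = 0.3200 + -0.1433i → escape time 6
(row=3, col=0): c = -1.6200 + -0.6100i → escape time 3
(row=3, col=1): c = -1.2320 + -0.6100i → escape time 3
(row=3, col=2): c = -0.8440 + -0.6100i → escape time 5
(row=3, col=3): c = -0.4560 + -0.6100i → escape time 6
(row=3, col=4): c = -0.0680 + -0.6100i → escape time 6
(row=3, col=5): c = 0.3200 + -0.6100i → escape time 6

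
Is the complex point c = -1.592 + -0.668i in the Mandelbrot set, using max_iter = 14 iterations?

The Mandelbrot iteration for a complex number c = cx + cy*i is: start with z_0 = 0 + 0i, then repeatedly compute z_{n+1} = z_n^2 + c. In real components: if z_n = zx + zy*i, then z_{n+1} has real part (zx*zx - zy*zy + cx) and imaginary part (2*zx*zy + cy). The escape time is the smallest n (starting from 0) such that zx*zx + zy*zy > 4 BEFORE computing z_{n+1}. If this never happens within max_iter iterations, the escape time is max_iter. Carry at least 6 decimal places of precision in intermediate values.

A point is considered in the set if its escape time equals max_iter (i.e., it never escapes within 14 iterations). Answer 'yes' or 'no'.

Answer: no

Derivation:
z_0 = 0 + 0i, c = -1.5920 + -0.6680i
Iter 1: z = -1.5920 + -0.6680i, |z|^2 = 2.9807
Iter 2: z = 0.4962 + 1.4589i, |z|^2 = 2.3747
Iter 3: z = -3.4742 + 0.7799i, |z|^2 = 12.6782
Escaped at iteration 3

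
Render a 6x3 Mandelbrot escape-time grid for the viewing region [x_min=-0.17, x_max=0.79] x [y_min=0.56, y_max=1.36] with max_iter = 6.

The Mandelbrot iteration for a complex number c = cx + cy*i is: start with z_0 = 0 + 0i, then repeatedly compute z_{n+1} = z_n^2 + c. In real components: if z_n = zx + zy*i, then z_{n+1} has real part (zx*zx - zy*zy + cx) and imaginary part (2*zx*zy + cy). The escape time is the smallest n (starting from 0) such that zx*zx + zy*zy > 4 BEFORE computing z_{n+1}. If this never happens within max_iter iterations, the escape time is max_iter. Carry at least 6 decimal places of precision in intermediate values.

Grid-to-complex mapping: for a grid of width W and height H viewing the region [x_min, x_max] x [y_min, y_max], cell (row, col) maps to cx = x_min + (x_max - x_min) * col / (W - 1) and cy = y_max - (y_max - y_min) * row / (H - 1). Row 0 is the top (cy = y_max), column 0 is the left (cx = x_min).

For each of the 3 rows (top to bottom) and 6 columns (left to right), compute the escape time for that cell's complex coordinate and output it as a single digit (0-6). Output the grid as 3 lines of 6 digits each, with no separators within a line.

(row=0, col=0): c = -0.1700 + 1.3600i → escape time 2
(row=0, col=1): c = 0.0220 + 1.3600i → escape time 2
(row=0, col=2): c = 0.2140 + 1.3600i → escape time 2
(row=0, col=3): c = 0.4060 + 1.3600i → escape time 2
(row=0, col=4): c = 0.5980 + 1.3600i → escape time 2
(row=0, col=5): c = 0.7900 + 1.3600i → escape time 2
(row=1, col=0): c = -0.1700 + 0.9600i → escape time 6
(row=1, col=1): c = 0.0220 + 0.9600i → escape time 6
(row=1, col=2): c = 0.2140 + 0.9600i → escape time 4
(row=1, col=3): c = 0.4060 + 0.9600i → escape time 3
(row=1, col=4): c = 0.5980 + 0.9600i → escape time 2
(row=1, col=5): c = 0.7900 + 0.9600i → escape time 2
(row=2, col=0): c = -0.1700 + 0.5600i → escape time 6
(row=2, col=1): c = 0.0220 + 0.5600i → escape time 6
(row=2, col=2): c = 0.2140 + 0.5600i → escape time 6
(row=2, col=3): c = 0.4060 + 0.5600i → escape time 6
(row=2, col=4): c = 0.5980 + 0.5600i → escape time 3
(row=2, col=5): c = 0.7900 + 0.5600i → escape time 3

Answer: 222222
664322
666633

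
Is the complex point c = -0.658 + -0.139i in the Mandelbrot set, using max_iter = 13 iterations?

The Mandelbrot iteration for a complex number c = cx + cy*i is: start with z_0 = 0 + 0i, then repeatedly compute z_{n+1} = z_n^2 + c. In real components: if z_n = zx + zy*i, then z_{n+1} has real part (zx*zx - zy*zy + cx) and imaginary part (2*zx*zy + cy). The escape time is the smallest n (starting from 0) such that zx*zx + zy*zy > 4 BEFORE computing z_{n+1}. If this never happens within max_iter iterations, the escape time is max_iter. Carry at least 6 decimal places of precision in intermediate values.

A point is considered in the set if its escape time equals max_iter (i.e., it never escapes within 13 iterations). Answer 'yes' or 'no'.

Answer: yes

Derivation:
z_0 = 0 + 0i, c = -0.6580 + -0.1390i
Iter 1: z = -0.6580 + -0.1390i, |z|^2 = 0.4523
Iter 2: z = -0.2444 + 0.0439i, |z|^2 = 0.0616
Iter 3: z = -0.6002 + -0.1605i, |z|^2 = 0.3860
Iter 4: z = -0.3235 + 0.0536i, |z|^2 = 0.1075
Iter 5: z = -0.5562 + -0.1737i, |z|^2 = 0.3396
Iter 6: z = -0.3788 + 0.0542i, |z|^2 = 0.1464
Iter 7: z = -0.5175 + -0.1801i, |z|^2 = 0.3002
Iter 8: z = -0.4227 + 0.0474i, |z|^2 = 0.1809
Iter 9: z = -0.4816 + -0.1790i, |z|^2 = 0.2640
Iter 10: z = -0.4581 + 0.0335i, |z|^2 = 0.2110
Iter 11: z = -0.4493 + -0.1697i, |z|^2 = 0.2306
Iter 12: z = -0.4850 + 0.0134i, |z|^2 = 0.2354
Did not escape in 13 iterations → in set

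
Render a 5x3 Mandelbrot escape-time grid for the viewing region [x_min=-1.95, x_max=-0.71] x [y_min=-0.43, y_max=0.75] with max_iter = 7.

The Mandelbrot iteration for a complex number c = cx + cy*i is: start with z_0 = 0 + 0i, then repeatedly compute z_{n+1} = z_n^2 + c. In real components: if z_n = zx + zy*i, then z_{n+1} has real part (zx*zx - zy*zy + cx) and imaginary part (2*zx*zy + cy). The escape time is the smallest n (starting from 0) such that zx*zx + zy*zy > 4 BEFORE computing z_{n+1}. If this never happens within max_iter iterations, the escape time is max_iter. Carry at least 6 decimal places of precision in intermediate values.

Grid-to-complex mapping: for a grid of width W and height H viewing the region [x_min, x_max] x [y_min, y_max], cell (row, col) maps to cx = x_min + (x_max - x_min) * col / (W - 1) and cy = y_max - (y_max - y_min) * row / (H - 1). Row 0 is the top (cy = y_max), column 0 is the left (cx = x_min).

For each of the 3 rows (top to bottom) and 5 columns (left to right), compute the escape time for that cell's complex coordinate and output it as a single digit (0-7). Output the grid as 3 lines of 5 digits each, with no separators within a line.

(row=0, col=0): c = -1.9500 + 0.7500i → escape time 1
(row=0, col=1): c = -1.6400 + 0.7500i → escape time 3
(row=0, col=2): c = -1.3300 + 0.7500i → escape time 3
(row=0, col=3): c = -1.0200 + 0.7500i → escape time 3
(row=0, col=4): c = -0.7100 + 0.7500i → escape time 4
(row=1, col=0): c = -1.9500 + 0.1600i → escape time 4
(row=1, col=1): c = -1.6400 + 0.1600i → escape time 5
(row=1, col=2): c = -1.3300 + 0.1600i → escape time 7
(row=1, col=3): c = -1.0200 + 0.1600i → escape time 7
(row=1, col=4): c = -0.7100 + 0.1600i → escape time 7
(row=2, col=0): c = -1.9500 + -0.4300i → escape time 2
(row=2, col=1): c = -1.6400 + -0.4300i → escape time 3
(row=2, col=2): c = -1.3300 + -0.4300i → escape time 5
(row=2, col=3): c = -1.0200 + -0.4300i → escape time 6
(row=2, col=4): c = -0.7100 + -0.4300i → escape time 7

Answer: 13334
45777
23567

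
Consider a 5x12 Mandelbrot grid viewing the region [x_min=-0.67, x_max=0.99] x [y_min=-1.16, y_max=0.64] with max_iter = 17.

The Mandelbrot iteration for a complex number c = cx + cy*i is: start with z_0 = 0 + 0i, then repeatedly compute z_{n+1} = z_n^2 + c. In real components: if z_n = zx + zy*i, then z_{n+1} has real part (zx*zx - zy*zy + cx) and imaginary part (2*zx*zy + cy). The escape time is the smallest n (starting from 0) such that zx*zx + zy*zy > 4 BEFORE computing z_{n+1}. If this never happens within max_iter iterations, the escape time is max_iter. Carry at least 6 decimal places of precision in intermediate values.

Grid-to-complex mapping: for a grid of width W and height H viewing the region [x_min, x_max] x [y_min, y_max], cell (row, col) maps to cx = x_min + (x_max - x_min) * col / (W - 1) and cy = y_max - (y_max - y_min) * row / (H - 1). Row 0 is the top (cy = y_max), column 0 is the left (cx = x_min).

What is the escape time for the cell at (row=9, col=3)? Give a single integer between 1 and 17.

Answer: 3

Derivation:
z_0 = 0 + 0i, c = 0.5750 + -0.8327i
Iter 1: z = 0.5750 + -0.8327i, |z|^2 = 1.0241
Iter 2: z = 0.2122 + -1.7904i, |z|^2 = 3.2504
Iter 3: z = -2.5854 + -1.5925i, |z|^2 = 9.2203
Escaped at iteration 3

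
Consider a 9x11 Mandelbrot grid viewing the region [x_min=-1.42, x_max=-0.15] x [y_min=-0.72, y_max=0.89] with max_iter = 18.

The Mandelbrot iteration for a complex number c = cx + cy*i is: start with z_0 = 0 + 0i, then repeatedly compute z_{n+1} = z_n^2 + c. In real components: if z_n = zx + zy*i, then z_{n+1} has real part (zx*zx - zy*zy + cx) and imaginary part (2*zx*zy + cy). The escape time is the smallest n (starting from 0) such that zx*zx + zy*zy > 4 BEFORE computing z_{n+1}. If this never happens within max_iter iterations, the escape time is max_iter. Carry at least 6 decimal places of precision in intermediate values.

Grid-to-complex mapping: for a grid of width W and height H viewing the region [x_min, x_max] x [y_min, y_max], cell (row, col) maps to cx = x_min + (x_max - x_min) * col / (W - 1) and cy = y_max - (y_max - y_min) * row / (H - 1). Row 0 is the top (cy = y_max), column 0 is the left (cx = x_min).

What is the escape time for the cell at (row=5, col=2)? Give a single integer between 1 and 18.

z_0 = 0 + 0i, c = -1.1025 + 0.0850i
Iter 1: z = -1.1025 + 0.0850i, |z|^2 = 1.2227
Iter 2: z = 0.1058 + -0.1024i, |z|^2 = 0.0217
Iter 3: z = -1.1018 + 0.0633i, |z|^2 = 1.2180
Iter 4: z = 0.1075 + -0.0546i, |z|^2 = 0.0145
Iter 5: z = -1.0939 + 0.0733i, |z|^2 = 1.2021
Iter 6: z = 0.0888 + -0.0753i, |z|^2 = 0.0136
Iter 7: z = -1.1003 + 0.0716i, |z|^2 = 1.2158
Iter 8: z = 0.1030 + -0.0726i, |z|^2 = 0.0159
Iter 9: z = -1.0972 + 0.0700i, |z|^2 = 1.2087
Iter 10: z = 0.0964 + -0.0687i, |z|^2 = 0.0140
Iter 11: z = -1.0979 + 0.0718i, |z|^2 = 1.2106
Iter 12: z = 0.0978 + -0.0726i, |z|^2 = 0.0148
Iter 13: z = -1.0982 + 0.0708i, |z|^2 = 1.2111
Iter 14: z = 0.0985 + -0.0705i, |z|^2 = 0.0147
Iter 15: z = -1.0978 + 0.0711i, |z|^2 = 1.2101
Iter 16: z = 0.0975 + -0.0711i, |z|^2 = 0.0146
Iter 17: z = -1.0980 + 0.0711i, |z|^2 = 1.2108

Answer: 18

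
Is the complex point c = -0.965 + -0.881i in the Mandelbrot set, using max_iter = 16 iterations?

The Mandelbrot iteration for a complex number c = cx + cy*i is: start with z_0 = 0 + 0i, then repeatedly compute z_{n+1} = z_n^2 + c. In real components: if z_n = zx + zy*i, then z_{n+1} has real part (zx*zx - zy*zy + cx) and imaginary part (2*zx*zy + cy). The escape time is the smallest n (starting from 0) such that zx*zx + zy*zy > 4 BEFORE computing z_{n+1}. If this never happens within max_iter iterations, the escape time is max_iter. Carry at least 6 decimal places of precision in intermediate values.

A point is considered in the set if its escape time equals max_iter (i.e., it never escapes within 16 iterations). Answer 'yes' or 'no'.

Answer: no

Derivation:
z_0 = 0 + 0i, c = -0.9650 + -0.8810i
Iter 1: z = -0.9650 + -0.8810i, |z|^2 = 1.7074
Iter 2: z = -0.8099 + 0.8193i, |z|^2 = 1.3273
Iter 3: z = -0.9803 + -2.2082i, |z|^2 = 5.8372
Escaped at iteration 3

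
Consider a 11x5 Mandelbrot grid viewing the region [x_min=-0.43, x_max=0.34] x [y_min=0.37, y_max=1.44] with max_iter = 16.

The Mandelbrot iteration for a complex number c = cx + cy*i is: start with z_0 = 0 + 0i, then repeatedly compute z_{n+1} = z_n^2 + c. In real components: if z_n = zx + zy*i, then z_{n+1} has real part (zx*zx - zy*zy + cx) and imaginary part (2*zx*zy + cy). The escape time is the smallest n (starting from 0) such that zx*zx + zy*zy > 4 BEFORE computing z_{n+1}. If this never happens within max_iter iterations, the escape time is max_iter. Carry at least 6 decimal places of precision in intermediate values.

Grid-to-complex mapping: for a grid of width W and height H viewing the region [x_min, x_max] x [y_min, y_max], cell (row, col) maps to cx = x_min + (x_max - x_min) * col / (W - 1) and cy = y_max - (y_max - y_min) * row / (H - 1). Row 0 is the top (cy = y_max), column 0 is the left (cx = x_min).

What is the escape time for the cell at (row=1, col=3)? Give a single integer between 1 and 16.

z_0 = 0 + 0i, c = -0.1990 + 1.1725i
Iter 1: z = -0.1990 + 1.1725i, |z|^2 = 1.4144
Iter 2: z = -1.5342 + 0.7058i, |z|^2 = 2.8518
Iter 3: z = 1.6564 + -0.9933i, |z|^2 = 3.7303
Iter 4: z = 1.5582 + -2.1180i, |z|^2 = 6.9137
Escaped at iteration 4

Answer: 4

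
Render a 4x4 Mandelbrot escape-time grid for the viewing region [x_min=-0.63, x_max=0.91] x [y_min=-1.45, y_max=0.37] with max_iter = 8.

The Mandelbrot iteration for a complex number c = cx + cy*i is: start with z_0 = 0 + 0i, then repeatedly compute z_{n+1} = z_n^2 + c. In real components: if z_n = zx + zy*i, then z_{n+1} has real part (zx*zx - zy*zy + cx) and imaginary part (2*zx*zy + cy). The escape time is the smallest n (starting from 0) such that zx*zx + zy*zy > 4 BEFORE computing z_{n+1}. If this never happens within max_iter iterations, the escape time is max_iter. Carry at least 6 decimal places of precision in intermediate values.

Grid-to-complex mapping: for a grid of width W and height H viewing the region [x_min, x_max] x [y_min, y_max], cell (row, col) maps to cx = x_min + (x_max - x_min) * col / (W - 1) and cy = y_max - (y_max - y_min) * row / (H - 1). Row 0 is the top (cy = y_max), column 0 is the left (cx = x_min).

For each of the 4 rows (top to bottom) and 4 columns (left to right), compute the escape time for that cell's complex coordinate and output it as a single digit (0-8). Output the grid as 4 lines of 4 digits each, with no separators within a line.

(row=0, col=0): c = -0.6300 + 0.3700i → escape time 8
(row=0, col=1): c = -0.1167 + 0.3700i → escape time 8
(row=0, col=2): c = 0.3967 + 0.3700i → escape time 8
(row=0, col=3): c = 0.9100 + 0.3700i → escape time 3
(row=1, col=0): c = -0.6300 + -0.2367i → escape time 8
(row=1, col=1): c = -0.1167 + -0.2367i → escape time 8
(row=1, col=2): c = 0.3967 + -0.2367i → escape time 8
(row=1, col=3): c = 0.9100 + -0.2367i → escape time 3
(row=2, col=0): c = -0.6300 + -0.8433i → escape time 4
(row=2, col=1): c = -0.1167 + -0.8433i → escape time 8
(row=2, col=2): c = 0.3967 + -0.8433i → escape time 4
(row=2, col=3): c = 0.9100 + -0.8433i → escape time 2
(row=3, col=0): c = -0.6300 + -1.4500i → escape time 2
(row=3, col=1): c = -0.1167 + -1.4500i → escape time 2
(row=3, col=2): c = 0.3967 + -1.4500i → escape time 2
(row=3, col=3): c = 0.9100 + -1.4500i → escape time 2

Answer: 8883
8883
4842
2222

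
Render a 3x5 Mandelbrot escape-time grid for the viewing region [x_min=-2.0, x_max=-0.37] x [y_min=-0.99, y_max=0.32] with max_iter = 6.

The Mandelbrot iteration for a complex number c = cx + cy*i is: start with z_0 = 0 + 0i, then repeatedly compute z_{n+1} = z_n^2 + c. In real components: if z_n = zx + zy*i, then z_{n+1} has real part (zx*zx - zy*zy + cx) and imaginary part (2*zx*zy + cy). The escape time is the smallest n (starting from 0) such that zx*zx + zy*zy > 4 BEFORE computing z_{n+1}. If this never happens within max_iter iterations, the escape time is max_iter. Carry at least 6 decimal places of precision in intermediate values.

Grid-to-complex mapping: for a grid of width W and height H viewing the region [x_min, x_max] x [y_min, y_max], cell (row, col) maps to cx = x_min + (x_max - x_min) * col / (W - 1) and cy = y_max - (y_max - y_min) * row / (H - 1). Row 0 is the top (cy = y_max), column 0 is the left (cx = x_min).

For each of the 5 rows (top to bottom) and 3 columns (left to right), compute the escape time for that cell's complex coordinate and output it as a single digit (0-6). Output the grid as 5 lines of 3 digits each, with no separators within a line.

Answer: 166
166
166
136
135

Derivation:
(row=0, col=0): c = -2.0000 + 0.3200i → escape time 1
(row=0, col=1): c = -1.1850 + 0.3200i → escape time 6
(row=0, col=2): c = -0.3700 + 0.3200i → escape time 6
(row=1, col=0): c = -2.0000 + -0.0075i → escape time 1
(row=1, col=1): c = -1.1850 + -0.0075i → escape time 6
(row=1, col=2): c = -0.3700 + -0.0075i → escape time 6
(row=2, col=0): c = -2.0000 + -0.3350i → escape time 1
(row=2, col=1): c = -1.1850 + -0.3350i → escape time 6
(row=2, col=2): c = -0.3700 + -0.3350i → escape time 6
(row=3, col=0): c = -2.0000 + -0.6625i → escape time 1
(row=3, col=1): c = -1.1850 + -0.6625i → escape time 3
(row=3, col=2): c = -0.3700 + -0.6625i → escape time 6
(row=4, col=0): c = -2.0000 + -0.9900i → escape time 1
(row=4, col=1): c = -1.1850 + -0.9900i → escape time 3
(row=4, col=2): c = -0.3700 + -0.9900i → escape time 5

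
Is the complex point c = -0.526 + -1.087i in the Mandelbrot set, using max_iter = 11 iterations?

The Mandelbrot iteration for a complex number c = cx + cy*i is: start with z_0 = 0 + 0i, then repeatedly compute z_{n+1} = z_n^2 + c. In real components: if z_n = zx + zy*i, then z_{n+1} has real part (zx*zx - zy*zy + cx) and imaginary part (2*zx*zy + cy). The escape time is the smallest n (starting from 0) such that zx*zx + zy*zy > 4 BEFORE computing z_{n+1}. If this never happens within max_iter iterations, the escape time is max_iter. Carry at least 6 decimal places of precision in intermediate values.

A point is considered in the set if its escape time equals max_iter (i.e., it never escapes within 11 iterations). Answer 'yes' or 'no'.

z_0 = 0 + 0i, c = -0.5260 + -1.0870i
Iter 1: z = -0.5260 + -1.0870i, |z|^2 = 1.4582
Iter 2: z = -1.4309 + 0.0565i, |z|^2 = 2.0506
Iter 3: z = 1.5183 + -1.2488i, |z|^2 = 3.8645
Iter 4: z = 0.2197 + -4.8789i, |z|^2 = 23.8518
Escaped at iteration 4

Answer: no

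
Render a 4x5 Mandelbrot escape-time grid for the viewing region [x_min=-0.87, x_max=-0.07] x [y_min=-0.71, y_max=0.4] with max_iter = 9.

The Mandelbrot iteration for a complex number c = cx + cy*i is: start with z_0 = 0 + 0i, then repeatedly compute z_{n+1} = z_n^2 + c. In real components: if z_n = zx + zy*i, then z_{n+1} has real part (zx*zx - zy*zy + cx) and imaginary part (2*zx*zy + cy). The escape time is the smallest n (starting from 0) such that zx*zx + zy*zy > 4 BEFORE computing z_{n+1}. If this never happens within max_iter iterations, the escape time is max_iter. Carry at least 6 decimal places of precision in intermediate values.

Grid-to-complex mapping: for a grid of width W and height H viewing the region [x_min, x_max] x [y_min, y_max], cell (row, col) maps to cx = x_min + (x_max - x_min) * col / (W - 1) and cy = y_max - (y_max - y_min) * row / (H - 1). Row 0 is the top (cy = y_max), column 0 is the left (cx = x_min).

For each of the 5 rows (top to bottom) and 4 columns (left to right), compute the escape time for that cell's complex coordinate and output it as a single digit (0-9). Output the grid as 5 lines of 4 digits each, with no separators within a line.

Answer: 7999
9999
9999
6999
4799

Derivation:
(row=0, col=0): c = -0.8700 + 0.4000i → escape time 7
(row=0, col=1): c = -0.6033 + 0.4000i → escape time 9
(row=0, col=2): c = -0.3367 + 0.4000i → escape time 9
(row=0, col=3): c = -0.0700 + 0.4000i → escape time 9
(row=1, col=0): c = -0.8700 + 0.1225i → escape time 9
(row=1, col=1): c = -0.6033 + 0.1225i → escape time 9
(row=1, col=2): c = -0.3367 + 0.1225i → escape time 9
(row=1, col=3): c = -0.0700 + 0.1225i → escape time 9
(row=2, col=0): c = -0.8700 + -0.1550i → escape time 9
(row=2, col=1): c = -0.6033 + -0.1550i → escape time 9
(row=2, col=2): c = -0.3367 + -0.1550i → escape time 9
(row=2, col=3): c = -0.0700 + -0.1550i → escape time 9
(row=3, col=0): c = -0.8700 + -0.4325i → escape time 6
(row=3, col=1): c = -0.6033 + -0.4325i → escape time 9
(row=3, col=2): c = -0.3367 + -0.4325i → escape time 9
(row=3, col=3): c = -0.0700 + -0.4325i → escape time 9
(row=4, col=0): c = -0.8700 + -0.7100i → escape time 4
(row=4, col=1): c = -0.6033 + -0.7100i → escape time 7
(row=4, col=2): c = -0.3367 + -0.7100i → escape time 9
(row=4, col=3): c = -0.0700 + -0.7100i → escape time 9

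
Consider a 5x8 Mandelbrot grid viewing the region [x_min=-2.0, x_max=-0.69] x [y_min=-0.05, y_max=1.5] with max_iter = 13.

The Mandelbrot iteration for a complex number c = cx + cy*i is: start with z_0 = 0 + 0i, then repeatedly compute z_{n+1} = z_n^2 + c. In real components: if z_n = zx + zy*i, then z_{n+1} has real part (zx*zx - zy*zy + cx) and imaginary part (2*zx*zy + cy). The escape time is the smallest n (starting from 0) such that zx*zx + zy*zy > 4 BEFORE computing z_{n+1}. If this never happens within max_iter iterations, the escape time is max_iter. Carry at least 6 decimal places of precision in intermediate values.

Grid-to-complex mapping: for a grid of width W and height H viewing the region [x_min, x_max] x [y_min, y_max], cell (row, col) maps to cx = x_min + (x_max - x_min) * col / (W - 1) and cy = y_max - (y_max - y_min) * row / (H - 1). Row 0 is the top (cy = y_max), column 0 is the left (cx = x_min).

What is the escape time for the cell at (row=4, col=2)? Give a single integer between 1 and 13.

Answer: 3

Derivation:
z_0 = 0 + 0i, c = -1.3450 + 0.6143i
Iter 1: z = -1.3450 + 0.6143i, |z|^2 = 2.1864
Iter 2: z = 0.0867 + -1.0381i, |z|^2 = 1.0853
Iter 3: z = -2.4152 + 0.4343i, |z|^2 = 6.0220
Escaped at iteration 3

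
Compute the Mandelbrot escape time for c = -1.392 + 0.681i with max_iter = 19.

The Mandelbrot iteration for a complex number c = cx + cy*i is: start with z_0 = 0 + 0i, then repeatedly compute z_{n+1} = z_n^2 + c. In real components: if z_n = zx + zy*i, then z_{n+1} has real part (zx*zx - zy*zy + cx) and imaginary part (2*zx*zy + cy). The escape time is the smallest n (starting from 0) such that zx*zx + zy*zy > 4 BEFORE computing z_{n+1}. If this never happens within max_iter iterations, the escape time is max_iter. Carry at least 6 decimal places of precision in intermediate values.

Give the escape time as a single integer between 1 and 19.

z_0 = 0 + 0i, c = -1.3920 + 0.6810i
Iter 1: z = -1.3920 + 0.6810i, |z|^2 = 2.4014
Iter 2: z = 0.0819 + -1.2149i, |z|^2 = 1.4827
Iter 3: z = -2.8613 + 0.4820i, |z|^2 = 8.4193
Escaped at iteration 3

Answer: 3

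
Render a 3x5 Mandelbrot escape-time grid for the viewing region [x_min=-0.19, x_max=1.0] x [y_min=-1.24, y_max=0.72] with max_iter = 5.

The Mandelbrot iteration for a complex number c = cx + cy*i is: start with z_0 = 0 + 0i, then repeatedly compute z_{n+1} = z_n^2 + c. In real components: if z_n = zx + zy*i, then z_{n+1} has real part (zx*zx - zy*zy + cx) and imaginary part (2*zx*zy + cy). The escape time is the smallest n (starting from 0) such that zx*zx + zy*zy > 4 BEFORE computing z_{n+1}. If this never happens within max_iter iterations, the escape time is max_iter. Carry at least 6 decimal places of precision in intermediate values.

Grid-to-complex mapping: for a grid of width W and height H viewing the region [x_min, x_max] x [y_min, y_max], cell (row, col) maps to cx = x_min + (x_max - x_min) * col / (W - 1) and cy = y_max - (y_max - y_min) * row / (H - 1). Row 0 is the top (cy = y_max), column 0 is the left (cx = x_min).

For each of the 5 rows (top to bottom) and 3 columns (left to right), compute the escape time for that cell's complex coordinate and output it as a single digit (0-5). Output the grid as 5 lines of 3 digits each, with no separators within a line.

Answer: 552
552
552
542
322

Derivation:
(row=0, col=0): c = -0.1900 + 0.7200i → escape time 5
(row=0, col=1): c = 0.4050 + 0.7200i → escape time 5
(row=0, col=2): c = 1.0000 + 0.7200i → escape time 2
(row=1, col=0): c = -0.1900 + 0.2300i → escape time 5
(row=1, col=1): c = 0.4050 + 0.2300i → escape time 5
(row=1, col=2): c = 1.0000 + 0.2300i → escape time 2
(row=2, col=0): c = -0.1900 + -0.2600i → escape time 5
(row=2, col=1): c = 0.4050 + -0.2600i → escape time 5
(row=2, col=2): c = 1.0000 + -0.2600i → escape time 2
(row=3, col=0): c = -0.1900 + -0.7500i → escape time 5
(row=3, col=1): c = 0.4050 + -0.7500i → escape time 4
(row=3, col=2): c = 1.0000 + -0.7500i → escape time 2
(row=4, col=0): c = -0.1900 + -1.2400i → escape time 3
(row=4, col=1): c = 0.4050 + -1.2400i → escape time 2
(row=4, col=2): c = 1.0000 + -1.2400i → escape time 2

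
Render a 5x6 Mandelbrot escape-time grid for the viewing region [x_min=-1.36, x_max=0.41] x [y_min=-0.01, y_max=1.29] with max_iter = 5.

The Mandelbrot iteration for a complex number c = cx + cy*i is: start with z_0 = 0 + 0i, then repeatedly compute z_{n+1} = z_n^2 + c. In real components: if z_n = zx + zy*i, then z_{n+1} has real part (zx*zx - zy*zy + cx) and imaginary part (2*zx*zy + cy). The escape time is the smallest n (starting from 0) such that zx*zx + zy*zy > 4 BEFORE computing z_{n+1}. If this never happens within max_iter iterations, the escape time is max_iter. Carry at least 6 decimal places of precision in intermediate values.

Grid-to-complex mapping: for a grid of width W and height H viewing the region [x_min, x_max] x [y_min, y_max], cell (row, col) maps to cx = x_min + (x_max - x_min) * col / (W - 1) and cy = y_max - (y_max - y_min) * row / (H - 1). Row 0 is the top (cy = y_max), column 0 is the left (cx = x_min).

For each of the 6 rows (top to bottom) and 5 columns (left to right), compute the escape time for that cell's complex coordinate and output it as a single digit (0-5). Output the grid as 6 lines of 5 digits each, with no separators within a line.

(row=0, col=0): c = -1.3600 + 1.2900i → escape time 2
(row=0, col=1): c = -0.9175 + 1.2900i → escape time 2
(row=0, col=2): c = -0.4750 + 1.2900i → escape time 3
(row=0, col=3): c = -0.0325 + 1.2900i → escape time 2
(row=0, col=4): c = 0.4100 + 1.2900i → escape time 2
(row=1, col=0): c = -1.3600 + 1.0300i → escape time 3
(row=1, col=1): c = -0.9175 + 1.0300i → escape time 3
(row=1, col=2): c = -0.4750 + 1.0300i → escape time 4
(row=1, col=3): c = -0.0325 + 1.0300i → escape time 5
(row=1, col=4): c = 0.4100 + 1.0300i → escape time 3
(row=2, col=0): c = -1.3600 + 0.7700i → escape time 3
(row=2, col=1): c = -0.9175 + 0.7700i → escape time 4
(row=2, col=2): c = -0.4750 + 0.7700i → escape time 5
(row=2, col=3): c = -0.0325 + 0.7700i → escape time 5
(row=2, col=4): c = 0.4100 + 0.7700i → escape time 4
(row=3, col=0): c = -1.3600 + 0.5100i → escape time 3
(row=3, col=1): c = -0.9175 + 0.5100i → escape time 5
(row=3, col=2): c = -0.4750 + 0.5100i → escape time 5
(row=3, col=3): c = -0.0325 + 0.5100i → escape time 5
(row=3, col=4): c = 0.4100 + 0.5100i → escape time 5
(row=4, col=0): c = -1.3600 + 0.2500i → escape time 5
(row=4, col=1): c = -0.9175 + 0.2500i → escape time 5
(row=4, col=2): c = -0.4750 + 0.2500i → escape time 5
(row=4, col=3): c = -0.0325 + 0.2500i → escape time 5
(row=4, col=4): c = 0.4100 + 0.2500i → escape time 5
(row=5, col=0): c = -1.3600 + -0.0100i → escape time 5
(row=5, col=1): c = -0.9175 + -0.0100i → escape time 5
(row=5, col=2): c = -0.4750 + -0.0100i → escape time 5
(row=5, col=3): c = -0.0325 + -0.0100i → escape time 5
(row=5, col=4): c = 0.4100 + -0.0100i → escape time 5

Answer: 22322
33453
34554
35555
55555
55555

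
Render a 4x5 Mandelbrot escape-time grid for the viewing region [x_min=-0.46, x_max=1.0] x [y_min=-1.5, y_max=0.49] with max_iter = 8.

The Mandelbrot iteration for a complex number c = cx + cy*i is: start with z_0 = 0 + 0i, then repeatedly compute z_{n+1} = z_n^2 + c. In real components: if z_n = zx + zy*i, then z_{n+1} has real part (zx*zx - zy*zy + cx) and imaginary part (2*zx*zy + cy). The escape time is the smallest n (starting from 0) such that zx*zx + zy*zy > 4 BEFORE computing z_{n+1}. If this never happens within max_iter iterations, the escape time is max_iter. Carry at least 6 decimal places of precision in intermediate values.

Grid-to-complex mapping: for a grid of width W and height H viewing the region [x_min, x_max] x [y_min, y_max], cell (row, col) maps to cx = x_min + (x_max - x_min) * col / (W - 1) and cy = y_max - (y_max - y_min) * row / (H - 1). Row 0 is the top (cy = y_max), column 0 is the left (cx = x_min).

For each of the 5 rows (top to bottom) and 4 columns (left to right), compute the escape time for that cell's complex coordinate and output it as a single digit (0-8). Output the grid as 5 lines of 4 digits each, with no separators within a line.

(row=0, col=0): c = -0.4600 + 0.4900i → escape time 8
(row=0, col=1): c = 0.0267 + 0.4900i → escape time 8
(row=0, col=2): c = 0.5133 + 0.4900i → escape time 5
(row=0, col=3): c = 1.0000 + 0.4900i → escape time 2
(row=1, col=0): c = -0.4600 + -0.0075i → escape time 8
(row=1, col=1): c = 0.0267 + -0.0075i → escape time 8
(row=1, col=2): c = 0.5133 + -0.0075i → escape time 5
(row=1, col=3): c = 1.0000 + -0.0075i → escape time 2
(row=2, col=0): c = -0.4600 + -0.5050i → escape time 8
(row=2, col=1): c = 0.0267 + -0.5050i → escape time 8
(row=2, col=2): c = 0.5133 + -0.5050i → escape time 5
(row=2, col=3): c = 1.0000 + -0.5050i → escape time 2
(row=3, col=0): c = -0.4600 + -1.0025i → escape time 4
(row=3, col=1): c = 0.0267 + -1.0025i → escape time 6
(row=3, col=2): c = 0.5133 + -1.0025i → escape time 2
(row=3, col=3): c = 1.0000 + -1.0025i → escape time 2
(row=4, col=0): c = -0.4600 + -1.5000i → escape time 2
(row=4, col=1): c = 0.0267 + -1.5000i → escape time 2
(row=4, col=2): c = 0.5133 + -1.5000i → escape time 2
(row=4, col=3): c = 1.0000 + -1.5000i → escape time 2

Answer: 8852
8852
8852
4622
2222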